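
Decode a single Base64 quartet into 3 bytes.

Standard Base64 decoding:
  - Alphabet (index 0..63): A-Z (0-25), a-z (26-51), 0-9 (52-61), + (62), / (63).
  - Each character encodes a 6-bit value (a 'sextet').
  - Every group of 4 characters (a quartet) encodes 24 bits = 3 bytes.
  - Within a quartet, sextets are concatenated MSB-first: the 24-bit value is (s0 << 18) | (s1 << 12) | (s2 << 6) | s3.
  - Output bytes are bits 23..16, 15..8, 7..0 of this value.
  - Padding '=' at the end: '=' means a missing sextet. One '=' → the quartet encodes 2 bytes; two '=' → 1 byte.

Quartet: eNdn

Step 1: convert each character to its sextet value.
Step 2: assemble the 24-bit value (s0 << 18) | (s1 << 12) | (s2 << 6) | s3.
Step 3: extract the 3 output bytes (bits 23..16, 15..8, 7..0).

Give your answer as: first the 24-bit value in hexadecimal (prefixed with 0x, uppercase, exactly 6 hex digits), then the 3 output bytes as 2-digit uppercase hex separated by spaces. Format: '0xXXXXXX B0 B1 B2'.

Sextets: e=30, N=13, d=29, n=39
24-bit: (30<<18) | (13<<12) | (29<<6) | 39
      = 0x780000 | 0x00D000 | 0x000740 | 0x000027
      = 0x78D767
Bytes: (v>>16)&0xFF=78, (v>>8)&0xFF=D7, v&0xFF=67

Answer: 0x78D767 78 D7 67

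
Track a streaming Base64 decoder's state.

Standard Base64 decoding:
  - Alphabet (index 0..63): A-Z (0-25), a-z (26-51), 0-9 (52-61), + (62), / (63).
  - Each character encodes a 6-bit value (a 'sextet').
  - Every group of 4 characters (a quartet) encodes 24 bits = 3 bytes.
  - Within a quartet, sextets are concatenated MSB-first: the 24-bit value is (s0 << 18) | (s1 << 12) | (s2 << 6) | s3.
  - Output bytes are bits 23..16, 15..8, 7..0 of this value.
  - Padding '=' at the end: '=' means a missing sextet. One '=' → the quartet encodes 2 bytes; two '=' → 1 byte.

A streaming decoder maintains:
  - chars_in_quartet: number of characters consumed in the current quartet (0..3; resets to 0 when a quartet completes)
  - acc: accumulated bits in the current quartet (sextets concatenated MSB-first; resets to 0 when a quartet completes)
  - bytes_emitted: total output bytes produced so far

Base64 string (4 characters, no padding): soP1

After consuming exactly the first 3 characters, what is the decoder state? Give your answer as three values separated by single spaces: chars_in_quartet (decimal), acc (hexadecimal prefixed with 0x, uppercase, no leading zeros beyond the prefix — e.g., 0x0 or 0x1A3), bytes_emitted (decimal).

Answer: 3 0x2CA0F 0

Derivation:
After char 0 ('s'=44): chars_in_quartet=1 acc=0x2C bytes_emitted=0
After char 1 ('o'=40): chars_in_quartet=2 acc=0xB28 bytes_emitted=0
After char 2 ('P'=15): chars_in_quartet=3 acc=0x2CA0F bytes_emitted=0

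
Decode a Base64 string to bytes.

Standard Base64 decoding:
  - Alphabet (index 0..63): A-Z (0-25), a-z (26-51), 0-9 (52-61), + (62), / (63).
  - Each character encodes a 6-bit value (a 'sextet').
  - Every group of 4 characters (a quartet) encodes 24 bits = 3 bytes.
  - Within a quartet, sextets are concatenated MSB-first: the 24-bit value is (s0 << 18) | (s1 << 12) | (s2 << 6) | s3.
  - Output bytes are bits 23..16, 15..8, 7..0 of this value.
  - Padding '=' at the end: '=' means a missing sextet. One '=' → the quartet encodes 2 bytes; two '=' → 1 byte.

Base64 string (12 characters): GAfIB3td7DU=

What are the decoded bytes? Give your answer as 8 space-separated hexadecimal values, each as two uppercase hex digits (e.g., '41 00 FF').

After char 0 ('G'=6): chars_in_quartet=1 acc=0x6 bytes_emitted=0
After char 1 ('A'=0): chars_in_quartet=2 acc=0x180 bytes_emitted=0
After char 2 ('f'=31): chars_in_quartet=3 acc=0x601F bytes_emitted=0
After char 3 ('I'=8): chars_in_quartet=4 acc=0x1807C8 -> emit 18 07 C8, reset; bytes_emitted=3
After char 4 ('B'=1): chars_in_quartet=1 acc=0x1 bytes_emitted=3
After char 5 ('3'=55): chars_in_quartet=2 acc=0x77 bytes_emitted=3
After char 6 ('t'=45): chars_in_quartet=3 acc=0x1DED bytes_emitted=3
After char 7 ('d'=29): chars_in_quartet=4 acc=0x77B5D -> emit 07 7B 5D, reset; bytes_emitted=6
After char 8 ('7'=59): chars_in_quartet=1 acc=0x3B bytes_emitted=6
After char 9 ('D'=3): chars_in_quartet=2 acc=0xEC3 bytes_emitted=6
After char 10 ('U'=20): chars_in_quartet=3 acc=0x3B0D4 bytes_emitted=6
Padding '=': partial quartet acc=0x3B0D4 -> emit EC 35; bytes_emitted=8

Answer: 18 07 C8 07 7B 5D EC 35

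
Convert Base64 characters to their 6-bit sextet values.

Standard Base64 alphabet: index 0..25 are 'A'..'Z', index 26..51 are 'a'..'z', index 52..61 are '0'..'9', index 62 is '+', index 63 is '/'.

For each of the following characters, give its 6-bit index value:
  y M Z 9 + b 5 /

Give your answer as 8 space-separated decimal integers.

'y': a..z range, 26 + ord('y') − ord('a') = 50
'M': A..Z range, ord('M') − ord('A') = 12
'Z': A..Z range, ord('Z') − ord('A') = 25
'9': 0..9 range, 52 + ord('9') − ord('0') = 61
'+': index 62
'b': a..z range, 26 + ord('b') − ord('a') = 27
'5': 0..9 range, 52 + ord('5') − ord('0') = 57
'/': index 63

Answer: 50 12 25 61 62 27 57 63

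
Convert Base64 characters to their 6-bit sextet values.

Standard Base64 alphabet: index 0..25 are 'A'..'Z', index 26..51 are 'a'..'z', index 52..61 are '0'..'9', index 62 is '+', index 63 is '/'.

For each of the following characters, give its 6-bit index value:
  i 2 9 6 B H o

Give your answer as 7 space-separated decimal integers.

Answer: 34 54 61 58 1 7 40

Derivation:
'i': a..z range, 26 + ord('i') − ord('a') = 34
'2': 0..9 range, 52 + ord('2') − ord('0') = 54
'9': 0..9 range, 52 + ord('9') − ord('0') = 61
'6': 0..9 range, 52 + ord('6') − ord('0') = 58
'B': A..Z range, ord('B') − ord('A') = 1
'H': A..Z range, ord('H') − ord('A') = 7
'o': a..z range, 26 + ord('o') − ord('a') = 40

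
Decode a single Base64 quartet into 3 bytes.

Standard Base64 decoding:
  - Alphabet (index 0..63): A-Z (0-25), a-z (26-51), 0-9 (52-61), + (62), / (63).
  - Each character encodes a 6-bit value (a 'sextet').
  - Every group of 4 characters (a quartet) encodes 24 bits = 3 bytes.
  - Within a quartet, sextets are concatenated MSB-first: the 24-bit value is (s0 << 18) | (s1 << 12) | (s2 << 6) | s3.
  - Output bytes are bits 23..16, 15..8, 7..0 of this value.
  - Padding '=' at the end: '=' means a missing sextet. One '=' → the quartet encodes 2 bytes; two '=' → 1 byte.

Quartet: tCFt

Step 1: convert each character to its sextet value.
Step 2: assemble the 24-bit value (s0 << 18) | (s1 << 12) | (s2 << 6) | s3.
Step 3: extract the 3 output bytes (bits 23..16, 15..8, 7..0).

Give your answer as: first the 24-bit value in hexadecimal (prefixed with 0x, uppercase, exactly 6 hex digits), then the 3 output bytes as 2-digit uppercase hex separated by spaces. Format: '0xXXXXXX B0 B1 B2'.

Sextets: t=45, C=2, F=5, t=45
24-bit: (45<<18) | (2<<12) | (5<<6) | 45
      = 0xB40000 | 0x002000 | 0x000140 | 0x00002D
      = 0xB4216D
Bytes: (v>>16)&0xFF=B4, (v>>8)&0xFF=21, v&0xFF=6D

Answer: 0xB4216D B4 21 6D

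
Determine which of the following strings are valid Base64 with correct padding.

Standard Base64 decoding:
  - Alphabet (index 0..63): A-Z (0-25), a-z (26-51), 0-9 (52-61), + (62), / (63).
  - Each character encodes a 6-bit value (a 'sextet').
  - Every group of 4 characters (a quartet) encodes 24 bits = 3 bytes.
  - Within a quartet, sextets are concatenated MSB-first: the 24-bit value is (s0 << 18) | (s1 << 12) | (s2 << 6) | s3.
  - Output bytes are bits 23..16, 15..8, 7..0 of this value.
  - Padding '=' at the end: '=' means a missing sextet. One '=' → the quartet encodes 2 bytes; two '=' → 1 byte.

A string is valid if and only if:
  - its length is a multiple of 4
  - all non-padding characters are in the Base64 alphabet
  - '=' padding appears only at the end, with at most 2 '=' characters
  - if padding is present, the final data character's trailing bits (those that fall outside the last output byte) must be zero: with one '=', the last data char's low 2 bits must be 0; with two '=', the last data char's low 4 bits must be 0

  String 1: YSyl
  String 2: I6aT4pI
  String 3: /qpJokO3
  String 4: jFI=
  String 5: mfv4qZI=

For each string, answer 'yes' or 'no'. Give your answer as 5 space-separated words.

Answer: yes no yes yes yes

Derivation:
String 1: 'YSyl' → valid
String 2: 'I6aT4pI' → invalid (len=7 not mult of 4)
String 3: '/qpJokO3' → valid
String 4: 'jFI=' → valid
String 5: 'mfv4qZI=' → valid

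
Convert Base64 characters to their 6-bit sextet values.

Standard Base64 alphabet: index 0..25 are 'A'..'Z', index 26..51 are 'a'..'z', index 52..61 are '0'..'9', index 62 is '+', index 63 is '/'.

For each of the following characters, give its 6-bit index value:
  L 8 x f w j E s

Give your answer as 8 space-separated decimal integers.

Answer: 11 60 49 31 48 35 4 44

Derivation:
'L': A..Z range, ord('L') − ord('A') = 11
'8': 0..9 range, 52 + ord('8') − ord('0') = 60
'x': a..z range, 26 + ord('x') − ord('a') = 49
'f': a..z range, 26 + ord('f') − ord('a') = 31
'w': a..z range, 26 + ord('w') − ord('a') = 48
'j': a..z range, 26 + ord('j') − ord('a') = 35
'E': A..Z range, ord('E') − ord('A') = 4
's': a..z range, 26 + ord('s') − ord('a') = 44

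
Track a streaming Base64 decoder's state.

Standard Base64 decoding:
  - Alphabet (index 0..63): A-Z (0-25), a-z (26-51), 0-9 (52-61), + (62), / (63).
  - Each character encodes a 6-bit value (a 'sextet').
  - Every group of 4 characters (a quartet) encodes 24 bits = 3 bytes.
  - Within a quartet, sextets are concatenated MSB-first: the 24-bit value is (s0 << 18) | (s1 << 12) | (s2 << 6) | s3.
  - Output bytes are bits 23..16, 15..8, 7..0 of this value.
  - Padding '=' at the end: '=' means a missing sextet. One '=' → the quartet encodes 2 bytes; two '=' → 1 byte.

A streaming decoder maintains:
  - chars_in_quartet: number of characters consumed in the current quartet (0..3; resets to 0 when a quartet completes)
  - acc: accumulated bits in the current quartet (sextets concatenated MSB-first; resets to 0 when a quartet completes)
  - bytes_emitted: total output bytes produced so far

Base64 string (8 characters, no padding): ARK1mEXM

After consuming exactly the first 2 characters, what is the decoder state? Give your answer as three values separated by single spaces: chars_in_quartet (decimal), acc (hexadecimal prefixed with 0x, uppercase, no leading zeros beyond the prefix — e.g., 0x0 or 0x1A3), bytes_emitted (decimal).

After char 0 ('A'=0): chars_in_quartet=1 acc=0x0 bytes_emitted=0
After char 1 ('R'=17): chars_in_quartet=2 acc=0x11 bytes_emitted=0

Answer: 2 0x11 0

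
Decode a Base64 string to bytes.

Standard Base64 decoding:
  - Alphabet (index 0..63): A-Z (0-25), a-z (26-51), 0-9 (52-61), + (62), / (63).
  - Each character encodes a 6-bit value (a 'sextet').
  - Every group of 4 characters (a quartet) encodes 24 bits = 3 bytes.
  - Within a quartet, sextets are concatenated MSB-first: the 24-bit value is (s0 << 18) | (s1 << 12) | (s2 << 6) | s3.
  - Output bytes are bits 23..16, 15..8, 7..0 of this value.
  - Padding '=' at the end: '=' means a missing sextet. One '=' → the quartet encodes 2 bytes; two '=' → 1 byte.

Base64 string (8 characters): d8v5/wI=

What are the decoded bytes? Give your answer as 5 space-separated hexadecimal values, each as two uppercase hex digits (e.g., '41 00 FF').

After char 0 ('d'=29): chars_in_quartet=1 acc=0x1D bytes_emitted=0
After char 1 ('8'=60): chars_in_quartet=2 acc=0x77C bytes_emitted=0
After char 2 ('v'=47): chars_in_quartet=3 acc=0x1DF2F bytes_emitted=0
After char 3 ('5'=57): chars_in_quartet=4 acc=0x77CBF9 -> emit 77 CB F9, reset; bytes_emitted=3
After char 4 ('/'=63): chars_in_quartet=1 acc=0x3F bytes_emitted=3
After char 5 ('w'=48): chars_in_quartet=2 acc=0xFF0 bytes_emitted=3
After char 6 ('I'=8): chars_in_quartet=3 acc=0x3FC08 bytes_emitted=3
Padding '=': partial quartet acc=0x3FC08 -> emit FF 02; bytes_emitted=5

Answer: 77 CB F9 FF 02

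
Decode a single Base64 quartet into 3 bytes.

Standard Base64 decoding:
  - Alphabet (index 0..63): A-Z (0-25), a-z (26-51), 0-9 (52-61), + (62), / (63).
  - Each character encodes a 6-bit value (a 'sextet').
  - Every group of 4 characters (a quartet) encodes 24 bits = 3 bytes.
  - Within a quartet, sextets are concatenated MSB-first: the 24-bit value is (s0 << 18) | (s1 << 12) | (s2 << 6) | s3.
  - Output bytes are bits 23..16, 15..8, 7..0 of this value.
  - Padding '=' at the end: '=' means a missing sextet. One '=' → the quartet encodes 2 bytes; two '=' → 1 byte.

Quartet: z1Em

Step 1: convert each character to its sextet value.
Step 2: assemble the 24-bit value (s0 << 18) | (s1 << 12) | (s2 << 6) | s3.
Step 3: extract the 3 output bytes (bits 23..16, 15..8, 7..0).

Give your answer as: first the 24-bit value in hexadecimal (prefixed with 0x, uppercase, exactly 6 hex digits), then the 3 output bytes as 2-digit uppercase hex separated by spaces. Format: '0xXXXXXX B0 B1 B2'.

Sextets: z=51, 1=53, E=4, m=38
24-bit: (51<<18) | (53<<12) | (4<<6) | 38
      = 0xCC0000 | 0x035000 | 0x000100 | 0x000026
      = 0xCF5126
Bytes: (v>>16)&0xFF=CF, (v>>8)&0xFF=51, v&0xFF=26

Answer: 0xCF5126 CF 51 26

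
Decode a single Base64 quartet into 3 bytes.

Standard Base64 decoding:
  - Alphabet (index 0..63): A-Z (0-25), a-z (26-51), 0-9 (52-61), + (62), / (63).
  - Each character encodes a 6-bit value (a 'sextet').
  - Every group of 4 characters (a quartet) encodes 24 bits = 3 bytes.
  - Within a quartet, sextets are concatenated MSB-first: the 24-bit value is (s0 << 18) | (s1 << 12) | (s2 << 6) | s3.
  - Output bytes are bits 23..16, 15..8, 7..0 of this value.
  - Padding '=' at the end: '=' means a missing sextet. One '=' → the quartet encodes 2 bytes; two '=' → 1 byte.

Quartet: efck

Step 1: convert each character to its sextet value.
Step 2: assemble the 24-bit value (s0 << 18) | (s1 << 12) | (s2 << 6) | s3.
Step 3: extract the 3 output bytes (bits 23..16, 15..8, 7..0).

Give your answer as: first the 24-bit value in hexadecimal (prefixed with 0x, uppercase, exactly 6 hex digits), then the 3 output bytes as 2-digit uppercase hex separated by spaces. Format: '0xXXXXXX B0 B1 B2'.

Answer: 0x79F724 79 F7 24

Derivation:
Sextets: e=30, f=31, c=28, k=36
24-bit: (30<<18) | (31<<12) | (28<<6) | 36
      = 0x780000 | 0x01F000 | 0x000700 | 0x000024
      = 0x79F724
Bytes: (v>>16)&0xFF=79, (v>>8)&0xFF=F7, v&0xFF=24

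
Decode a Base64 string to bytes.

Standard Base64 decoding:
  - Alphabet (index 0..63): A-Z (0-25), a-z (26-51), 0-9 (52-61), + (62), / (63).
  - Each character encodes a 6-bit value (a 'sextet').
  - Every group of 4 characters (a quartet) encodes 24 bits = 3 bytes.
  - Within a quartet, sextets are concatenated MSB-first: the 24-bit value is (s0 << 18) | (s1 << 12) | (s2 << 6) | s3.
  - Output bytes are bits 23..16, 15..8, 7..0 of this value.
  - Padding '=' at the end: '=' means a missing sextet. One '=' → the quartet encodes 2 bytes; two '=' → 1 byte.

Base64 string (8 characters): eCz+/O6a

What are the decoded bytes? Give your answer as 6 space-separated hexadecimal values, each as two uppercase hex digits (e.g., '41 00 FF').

Answer: 78 2C FE FC EE 9A

Derivation:
After char 0 ('e'=30): chars_in_quartet=1 acc=0x1E bytes_emitted=0
After char 1 ('C'=2): chars_in_quartet=2 acc=0x782 bytes_emitted=0
After char 2 ('z'=51): chars_in_quartet=3 acc=0x1E0B3 bytes_emitted=0
After char 3 ('+'=62): chars_in_quartet=4 acc=0x782CFE -> emit 78 2C FE, reset; bytes_emitted=3
After char 4 ('/'=63): chars_in_quartet=1 acc=0x3F bytes_emitted=3
After char 5 ('O'=14): chars_in_quartet=2 acc=0xFCE bytes_emitted=3
After char 6 ('6'=58): chars_in_quartet=3 acc=0x3F3BA bytes_emitted=3
After char 7 ('a'=26): chars_in_quartet=4 acc=0xFCEE9A -> emit FC EE 9A, reset; bytes_emitted=6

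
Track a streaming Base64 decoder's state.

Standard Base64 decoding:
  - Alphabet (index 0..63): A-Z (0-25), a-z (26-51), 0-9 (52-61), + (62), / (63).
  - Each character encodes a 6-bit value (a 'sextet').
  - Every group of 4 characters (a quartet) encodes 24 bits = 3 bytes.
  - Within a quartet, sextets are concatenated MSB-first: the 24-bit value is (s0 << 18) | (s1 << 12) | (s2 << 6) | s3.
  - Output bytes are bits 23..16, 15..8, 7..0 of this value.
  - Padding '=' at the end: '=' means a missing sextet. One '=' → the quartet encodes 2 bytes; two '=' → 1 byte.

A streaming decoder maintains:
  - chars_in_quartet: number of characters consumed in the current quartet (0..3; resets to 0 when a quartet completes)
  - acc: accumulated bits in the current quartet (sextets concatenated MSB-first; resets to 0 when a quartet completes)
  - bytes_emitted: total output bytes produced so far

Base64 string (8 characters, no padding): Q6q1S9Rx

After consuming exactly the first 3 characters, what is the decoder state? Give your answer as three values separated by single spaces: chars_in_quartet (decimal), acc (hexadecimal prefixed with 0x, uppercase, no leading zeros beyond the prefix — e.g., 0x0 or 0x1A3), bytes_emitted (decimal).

Answer: 3 0x10EAA 0

Derivation:
After char 0 ('Q'=16): chars_in_quartet=1 acc=0x10 bytes_emitted=0
After char 1 ('6'=58): chars_in_quartet=2 acc=0x43A bytes_emitted=0
After char 2 ('q'=42): chars_in_quartet=3 acc=0x10EAA bytes_emitted=0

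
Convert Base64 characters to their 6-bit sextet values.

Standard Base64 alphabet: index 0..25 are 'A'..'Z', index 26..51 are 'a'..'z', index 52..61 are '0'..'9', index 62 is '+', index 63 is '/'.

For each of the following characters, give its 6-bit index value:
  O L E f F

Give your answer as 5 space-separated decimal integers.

'O': A..Z range, ord('O') − ord('A') = 14
'L': A..Z range, ord('L') − ord('A') = 11
'E': A..Z range, ord('E') − ord('A') = 4
'f': a..z range, 26 + ord('f') − ord('a') = 31
'F': A..Z range, ord('F') − ord('A') = 5

Answer: 14 11 4 31 5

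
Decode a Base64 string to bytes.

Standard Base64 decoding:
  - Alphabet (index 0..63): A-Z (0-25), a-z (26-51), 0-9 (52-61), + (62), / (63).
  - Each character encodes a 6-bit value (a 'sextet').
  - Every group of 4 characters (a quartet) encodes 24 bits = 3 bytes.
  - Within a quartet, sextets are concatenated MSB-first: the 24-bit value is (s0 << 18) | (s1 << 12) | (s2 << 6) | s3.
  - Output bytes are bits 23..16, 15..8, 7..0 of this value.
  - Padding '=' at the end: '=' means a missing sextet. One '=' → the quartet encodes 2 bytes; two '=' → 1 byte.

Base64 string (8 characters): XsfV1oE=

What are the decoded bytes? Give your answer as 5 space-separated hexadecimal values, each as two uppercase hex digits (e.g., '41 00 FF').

Answer: 5E C7 D5 D6 81

Derivation:
After char 0 ('X'=23): chars_in_quartet=1 acc=0x17 bytes_emitted=0
After char 1 ('s'=44): chars_in_quartet=2 acc=0x5EC bytes_emitted=0
After char 2 ('f'=31): chars_in_quartet=3 acc=0x17B1F bytes_emitted=0
After char 3 ('V'=21): chars_in_quartet=4 acc=0x5EC7D5 -> emit 5E C7 D5, reset; bytes_emitted=3
After char 4 ('1'=53): chars_in_quartet=1 acc=0x35 bytes_emitted=3
After char 5 ('o'=40): chars_in_quartet=2 acc=0xD68 bytes_emitted=3
After char 6 ('E'=4): chars_in_quartet=3 acc=0x35A04 bytes_emitted=3
Padding '=': partial quartet acc=0x35A04 -> emit D6 81; bytes_emitted=5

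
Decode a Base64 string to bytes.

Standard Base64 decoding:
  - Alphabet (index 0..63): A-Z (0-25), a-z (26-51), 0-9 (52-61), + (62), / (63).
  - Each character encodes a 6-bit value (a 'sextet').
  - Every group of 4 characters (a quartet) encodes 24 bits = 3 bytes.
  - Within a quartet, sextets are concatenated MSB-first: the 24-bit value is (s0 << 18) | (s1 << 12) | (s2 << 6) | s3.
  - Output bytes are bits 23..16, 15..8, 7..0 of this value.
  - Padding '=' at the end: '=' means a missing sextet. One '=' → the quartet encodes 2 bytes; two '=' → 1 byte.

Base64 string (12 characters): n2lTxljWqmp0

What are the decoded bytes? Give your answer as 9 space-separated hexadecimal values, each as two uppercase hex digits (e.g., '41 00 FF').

Answer: 9F 69 53 C6 58 D6 AA 6A 74

Derivation:
After char 0 ('n'=39): chars_in_quartet=1 acc=0x27 bytes_emitted=0
After char 1 ('2'=54): chars_in_quartet=2 acc=0x9F6 bytes_emitted=0
After char 2 ('l'=37): chars_in_quartet=3 acc=0x27DA5 bytes_emitted=0
After char 3 ('T'=19): chars_in_quartet=4 acc=0x9F6953 -> emit 9F 69 53, reset; bytes_emitted=3
After char 4 ('x'=49): chars_in_quartet=1 acc=0x31 bytes_emitted=3
After char 5 ('l'=37): chars_in_quartet=2 acc=0xC65 bytes_emitted=3
After char 6 ('j'=35): chars_in_quartet=3 acc=0x31963 bytes_emitted=3
After char 7 ('W'=22): chars_in_quartet=4 acc=0xC658D6 -> emit C6 58 D6, reset; bytes_emitted=6
After char 8 ('q'=42): chars_in_quartet=1 acc=0x2A bytes_emitted=6
After char 9 ('m'=38): chars_in_quartet=2 acc=0xAA6 bytes_emitted=6
After char 10 ('p'=41): chars_in_quartet=3 acc=0x2A9A9 bytes_emitted=6
After char 11 ('0'=52): chars_in_quartet=4 acc=0xAA6A74 -> emit AA 6A 74, reset; bytes_emitted=9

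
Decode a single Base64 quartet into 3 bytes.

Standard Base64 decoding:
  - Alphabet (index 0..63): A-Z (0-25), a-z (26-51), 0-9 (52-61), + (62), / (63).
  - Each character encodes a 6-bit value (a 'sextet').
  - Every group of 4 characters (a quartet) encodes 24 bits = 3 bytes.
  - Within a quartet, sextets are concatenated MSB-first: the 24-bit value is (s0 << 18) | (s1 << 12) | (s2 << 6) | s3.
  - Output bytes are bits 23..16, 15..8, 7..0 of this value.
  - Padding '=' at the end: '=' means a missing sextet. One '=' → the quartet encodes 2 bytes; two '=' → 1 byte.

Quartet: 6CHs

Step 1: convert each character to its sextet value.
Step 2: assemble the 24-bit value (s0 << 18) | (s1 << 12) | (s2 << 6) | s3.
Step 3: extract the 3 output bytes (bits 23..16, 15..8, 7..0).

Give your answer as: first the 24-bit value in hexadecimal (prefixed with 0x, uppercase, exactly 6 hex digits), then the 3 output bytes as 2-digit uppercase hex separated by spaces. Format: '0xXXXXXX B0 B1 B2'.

Answer: 0xE821EC E8 21 EC

Derivation:
Sextets: 6=58, C=2, H=7, s=44
24-bit: (58<<18) | (2<<12) | (7<<6) | 44
      = 0xE80000 | 0x002000 | 0x0001C0 | 0x00002C
      = 0xE821EC
Bytes: (v>>16)&0xFF=E8, (v>>8)&0xFF=21, v&0xFF=EC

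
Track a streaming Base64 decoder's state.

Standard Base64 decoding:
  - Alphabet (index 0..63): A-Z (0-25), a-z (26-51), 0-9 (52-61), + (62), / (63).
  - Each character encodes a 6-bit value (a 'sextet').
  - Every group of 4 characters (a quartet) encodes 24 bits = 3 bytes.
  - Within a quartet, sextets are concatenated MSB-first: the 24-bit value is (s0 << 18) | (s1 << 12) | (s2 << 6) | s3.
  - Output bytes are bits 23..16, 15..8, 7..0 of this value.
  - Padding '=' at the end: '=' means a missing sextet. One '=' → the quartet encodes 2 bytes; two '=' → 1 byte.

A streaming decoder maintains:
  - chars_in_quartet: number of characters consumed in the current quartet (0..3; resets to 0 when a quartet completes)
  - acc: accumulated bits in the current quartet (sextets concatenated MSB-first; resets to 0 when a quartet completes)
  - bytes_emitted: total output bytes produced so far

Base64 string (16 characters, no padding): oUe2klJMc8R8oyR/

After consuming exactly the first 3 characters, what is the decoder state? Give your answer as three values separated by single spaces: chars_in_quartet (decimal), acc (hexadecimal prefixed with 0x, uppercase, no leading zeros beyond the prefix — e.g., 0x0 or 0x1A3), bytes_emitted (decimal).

After char 0 ('o'=40): chars_in_quartet=1 acc=0x28 bytes_emitted=0
After char 1 ('U'=20): chars_in_quartet=2 acc=0xA14 bytes_emitted=0
After char 2 ('e'=30): chars_in_quartet=3 acc=0x2851E bytes_emitted=0

Answer: 3 0x2851E 0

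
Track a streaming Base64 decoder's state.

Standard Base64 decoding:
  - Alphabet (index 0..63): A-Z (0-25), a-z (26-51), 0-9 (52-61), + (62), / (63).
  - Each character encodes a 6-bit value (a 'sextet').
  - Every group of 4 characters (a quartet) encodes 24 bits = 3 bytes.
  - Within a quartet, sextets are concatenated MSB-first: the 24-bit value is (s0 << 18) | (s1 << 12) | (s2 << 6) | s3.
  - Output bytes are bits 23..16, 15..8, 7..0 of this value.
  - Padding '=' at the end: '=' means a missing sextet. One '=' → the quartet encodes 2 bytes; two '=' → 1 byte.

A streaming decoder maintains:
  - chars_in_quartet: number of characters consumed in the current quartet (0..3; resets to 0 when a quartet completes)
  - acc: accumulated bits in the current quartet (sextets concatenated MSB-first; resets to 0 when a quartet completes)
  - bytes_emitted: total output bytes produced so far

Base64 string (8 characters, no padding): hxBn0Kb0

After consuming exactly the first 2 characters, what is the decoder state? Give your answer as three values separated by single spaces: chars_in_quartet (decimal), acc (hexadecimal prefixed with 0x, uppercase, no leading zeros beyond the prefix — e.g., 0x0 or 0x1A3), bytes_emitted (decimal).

After char 0 ('h'=33): chars_in_quartet=1 acc=0x21 bytes_emitted=0
After char 1 ('x'=49): chars_in_quartet=2 acc=0x871 bytes_emitted=0

Answer: 2 0x871 0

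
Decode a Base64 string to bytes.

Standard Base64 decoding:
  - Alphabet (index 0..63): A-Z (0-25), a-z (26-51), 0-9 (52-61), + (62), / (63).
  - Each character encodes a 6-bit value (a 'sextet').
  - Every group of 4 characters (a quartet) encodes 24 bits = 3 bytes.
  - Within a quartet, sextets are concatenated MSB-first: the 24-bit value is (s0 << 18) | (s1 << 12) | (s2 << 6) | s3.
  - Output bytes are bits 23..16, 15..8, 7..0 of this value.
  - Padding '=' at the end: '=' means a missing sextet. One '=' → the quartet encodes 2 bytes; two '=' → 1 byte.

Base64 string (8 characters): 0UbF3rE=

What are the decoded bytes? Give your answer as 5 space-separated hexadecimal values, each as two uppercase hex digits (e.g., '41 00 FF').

After char 0 ('0'=52): chars_in_quartet=1 acc=0x34 bytes_emitted=0
After char 1 ('U'=20): chars_in_quartet=2 acc=0xD14 bytes_emitted=0
After char 2 ('b'=27): chars_in_quartet=3 acc=0x3451B bytes_emitted=0
After char 3 ('F'=5): chars_in_quartet=4 acc=0xD146C5 -> emit D1 46 C5, reset; bytes_emitted=3
After char 4 ('3'=55): chars_in_quartet=1 acc=0x37 bytes_emitted=3
After char 5 ('r'=43): chars_in_quartet=2 acc=0xDEB bytes_emitted=3
After char 6 ('E'=4): chars_in_quartet=3 acc=0x37AC4 bytes_emitted=3
Padding '=': partial quartet acc=0x37AC4 -> emit DE B1; bytes_emitted=5

Answer: D1 46 C5 DE B1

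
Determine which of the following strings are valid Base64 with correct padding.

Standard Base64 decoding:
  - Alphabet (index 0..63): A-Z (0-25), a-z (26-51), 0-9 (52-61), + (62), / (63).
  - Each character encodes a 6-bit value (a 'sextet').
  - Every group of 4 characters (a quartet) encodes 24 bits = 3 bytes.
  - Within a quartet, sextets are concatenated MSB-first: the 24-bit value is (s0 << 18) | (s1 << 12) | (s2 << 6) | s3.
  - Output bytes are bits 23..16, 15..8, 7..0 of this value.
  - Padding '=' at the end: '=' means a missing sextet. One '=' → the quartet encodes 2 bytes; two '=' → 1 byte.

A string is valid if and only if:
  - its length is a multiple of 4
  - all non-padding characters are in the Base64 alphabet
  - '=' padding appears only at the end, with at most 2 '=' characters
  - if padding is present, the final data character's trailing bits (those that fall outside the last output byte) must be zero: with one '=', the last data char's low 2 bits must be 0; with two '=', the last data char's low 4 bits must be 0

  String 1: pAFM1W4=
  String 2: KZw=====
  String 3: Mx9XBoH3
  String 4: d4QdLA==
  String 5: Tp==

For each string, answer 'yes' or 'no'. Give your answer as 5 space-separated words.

String 1: 'pAFM1W4=' → valid
String 2: 'KZw=====' → invalid (5 pad chars (max 2))
String 3: 'Mx9XBoH3' → valid
String 4: 'd4QdLA==' → valid
String 5: 'Tp==' → invalid (bad trailing bits)

Answer: yes no yes yes no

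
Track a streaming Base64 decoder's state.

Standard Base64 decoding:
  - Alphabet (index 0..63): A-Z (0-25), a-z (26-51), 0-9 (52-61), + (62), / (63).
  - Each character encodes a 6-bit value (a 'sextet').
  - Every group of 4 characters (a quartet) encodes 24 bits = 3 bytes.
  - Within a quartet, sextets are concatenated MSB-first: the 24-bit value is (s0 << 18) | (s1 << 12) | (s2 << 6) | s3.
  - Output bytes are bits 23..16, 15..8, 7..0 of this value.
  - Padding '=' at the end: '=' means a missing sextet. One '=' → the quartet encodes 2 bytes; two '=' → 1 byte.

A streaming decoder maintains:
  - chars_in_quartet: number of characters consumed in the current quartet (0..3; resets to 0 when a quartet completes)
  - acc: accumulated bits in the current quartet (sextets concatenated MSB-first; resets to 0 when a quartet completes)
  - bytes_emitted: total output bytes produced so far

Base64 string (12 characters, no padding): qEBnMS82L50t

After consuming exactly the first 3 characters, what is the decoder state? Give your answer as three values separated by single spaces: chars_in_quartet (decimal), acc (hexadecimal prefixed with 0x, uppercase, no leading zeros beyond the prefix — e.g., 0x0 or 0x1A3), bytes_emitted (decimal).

After char 0 ('q'=42): chars_in_quartet=1 acc=0x2A bytes_emitted=0
After char 1 ('E'=4): chars_in_quartet=2 acc=0xA84 bytes_emitted=0
After char 2 ('B'=1): chars_in_quartet=3 acc=0x2A101 bytes_emitted=0

Answer: 3 0x2A101 0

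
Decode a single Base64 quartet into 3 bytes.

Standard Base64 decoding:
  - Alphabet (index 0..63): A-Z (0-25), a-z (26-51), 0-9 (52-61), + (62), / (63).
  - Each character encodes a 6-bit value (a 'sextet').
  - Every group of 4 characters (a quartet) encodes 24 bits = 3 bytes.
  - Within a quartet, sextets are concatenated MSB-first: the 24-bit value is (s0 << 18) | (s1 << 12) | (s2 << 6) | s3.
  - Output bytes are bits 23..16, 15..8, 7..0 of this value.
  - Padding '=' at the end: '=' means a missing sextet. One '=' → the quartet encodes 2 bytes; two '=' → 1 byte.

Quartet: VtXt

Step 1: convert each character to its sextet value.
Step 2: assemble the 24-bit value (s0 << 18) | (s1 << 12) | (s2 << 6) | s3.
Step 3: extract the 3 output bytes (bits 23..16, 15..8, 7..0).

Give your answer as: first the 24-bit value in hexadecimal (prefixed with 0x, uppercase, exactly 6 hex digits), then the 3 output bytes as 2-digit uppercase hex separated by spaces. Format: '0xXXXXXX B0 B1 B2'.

Answer: 0x56D5ED 56 D5 ED

Derivation:
Sextets: V=21, t=45, X=23, t=45
24-bit: (21<<18) | (45<<12) | (23<<6) | 45
      = 0x540000 | 0x02D000 | 0x0005C0 | 0x00002D
      = 0x56D5ED
Bytes: (v>>16)&0xFF=56, (v>>8)&0xFF=D5, v&0xFF=ED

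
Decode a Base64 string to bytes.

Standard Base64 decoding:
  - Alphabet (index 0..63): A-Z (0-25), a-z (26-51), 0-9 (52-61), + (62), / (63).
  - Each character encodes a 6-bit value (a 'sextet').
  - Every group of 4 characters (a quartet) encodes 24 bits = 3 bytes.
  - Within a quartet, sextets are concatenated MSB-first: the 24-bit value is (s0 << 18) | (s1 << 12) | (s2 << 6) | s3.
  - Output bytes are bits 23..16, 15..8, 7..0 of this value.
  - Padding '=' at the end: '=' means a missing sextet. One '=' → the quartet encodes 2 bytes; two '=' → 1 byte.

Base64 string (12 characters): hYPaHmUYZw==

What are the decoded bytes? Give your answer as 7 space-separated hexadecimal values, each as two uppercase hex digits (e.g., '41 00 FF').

Answer: 85 83 DA 1E 65 18 67

Derivation:
After char 0 ('h'=33): chars_in_quartet=1 acc=0x21 bytes_emitted=0
After char 1 ('Y'=24): chars_in_quartet=2 acc=0x858 bytes_emitted=0
After char 2 ('P'=15): chars_in_quartet=3 acc=0x2160F bytes_emitted=0
After char 3 ('a'=26): chars_in_quartet=4 acc=0x8583DA -> emit 85 83 DA, reset; bytes_emitted=3
After char 4 ('H'=7): chars_in_quartet=1 acc=0x7 bytes_emitted=3
After char 5 ('m'=38): chars_in_quartet=2 acc=0x1E6 bytes_emitted=3
After char 6 ('U'=20): chars_in_quartet=3 acc=0x7994 bytes_emitted=3
After char 7 ('Y'=24): chars_in_quartet=4 acc=0x1E6518 -> emit 1E 65 18, reset; bytes_emitted=6
After char 8 ('Z'=25): chars_in_quartet=1 acc=0x19 bytes_emitted=6
After char 9 ('w'=48): chars_in_quartet=2 acc=0x670 bytes_emitted=6
Padding '==': partial quartet acc=0x670 -> emit 67; bytes_emitted=7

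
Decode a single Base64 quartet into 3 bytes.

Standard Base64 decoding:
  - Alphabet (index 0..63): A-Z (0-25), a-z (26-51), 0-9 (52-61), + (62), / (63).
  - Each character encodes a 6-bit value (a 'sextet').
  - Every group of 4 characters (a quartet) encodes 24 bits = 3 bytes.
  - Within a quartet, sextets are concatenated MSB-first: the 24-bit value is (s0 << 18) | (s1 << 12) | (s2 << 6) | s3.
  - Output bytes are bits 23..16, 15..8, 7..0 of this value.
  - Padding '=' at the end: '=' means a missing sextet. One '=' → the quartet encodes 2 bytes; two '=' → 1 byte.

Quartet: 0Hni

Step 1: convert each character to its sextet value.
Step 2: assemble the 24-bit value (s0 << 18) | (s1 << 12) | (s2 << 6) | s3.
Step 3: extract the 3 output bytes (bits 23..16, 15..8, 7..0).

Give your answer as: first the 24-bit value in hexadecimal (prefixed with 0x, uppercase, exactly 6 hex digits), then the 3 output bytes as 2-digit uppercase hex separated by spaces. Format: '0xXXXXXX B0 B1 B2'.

Sextets: 0=52, H=7, n=39, i=34
24-bit: (52<<18) | (7<<12) | (39<<6) | 34
      = 0xD00000 | 0x007000 | 0x0009C0 | 0x000022
      = 0xD079E2
Bytes: (v>>16)&0xFF=D0, (v>>8)&0xFF=79, v&0xFF=E2

Answer: 0xD079E2 D0 79 E2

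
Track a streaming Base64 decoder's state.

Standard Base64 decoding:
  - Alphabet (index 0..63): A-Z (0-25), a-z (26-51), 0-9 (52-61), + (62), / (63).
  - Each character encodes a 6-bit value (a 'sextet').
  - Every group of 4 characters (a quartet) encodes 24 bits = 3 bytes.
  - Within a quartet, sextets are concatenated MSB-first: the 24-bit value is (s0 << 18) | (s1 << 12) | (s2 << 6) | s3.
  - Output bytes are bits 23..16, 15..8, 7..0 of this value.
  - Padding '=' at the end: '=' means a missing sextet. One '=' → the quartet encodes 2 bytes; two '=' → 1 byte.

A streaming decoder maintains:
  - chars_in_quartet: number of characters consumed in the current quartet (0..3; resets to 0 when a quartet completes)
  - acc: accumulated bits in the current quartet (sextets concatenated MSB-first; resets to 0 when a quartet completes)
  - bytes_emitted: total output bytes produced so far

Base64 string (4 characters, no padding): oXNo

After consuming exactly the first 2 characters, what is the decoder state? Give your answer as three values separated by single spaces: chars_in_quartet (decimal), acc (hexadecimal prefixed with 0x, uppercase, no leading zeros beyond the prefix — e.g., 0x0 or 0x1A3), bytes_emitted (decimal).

After char 0 ('o'=40): chars_in_quartet=1 acc=0x28 bytes_emitted=0
After char 1 ('X'=23): chars_in_quartet=2 acc=0xA17 bytes_emitted=0

Answer: 2 0xA17 0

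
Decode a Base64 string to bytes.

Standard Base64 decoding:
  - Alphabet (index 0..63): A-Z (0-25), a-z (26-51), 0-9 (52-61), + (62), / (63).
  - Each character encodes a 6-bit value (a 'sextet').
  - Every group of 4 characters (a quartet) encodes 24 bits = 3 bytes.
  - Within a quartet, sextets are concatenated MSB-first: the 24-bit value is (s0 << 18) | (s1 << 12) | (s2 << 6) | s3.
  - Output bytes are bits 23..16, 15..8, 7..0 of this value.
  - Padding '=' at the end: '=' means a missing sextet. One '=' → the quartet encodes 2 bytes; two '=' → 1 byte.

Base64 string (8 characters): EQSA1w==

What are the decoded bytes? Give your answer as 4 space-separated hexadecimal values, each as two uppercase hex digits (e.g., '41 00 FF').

Answer: 11 04 80 D7

Derivation:
After char 0 ('E'=4): chars_in_quartet=1 acc=0x4 bytes_emitted=0
After char 1 ('Q'=16): chars_in_quartet=2 acc=0x110 bytes_emitted=0
After char 2 ('S'=18): chars_in_quartet=3 acc=0x4412 bytes_emitted=0
After char 3 ('A'=0): chars_in_quartet=4 acc=0x110480 -> emit 11 04 80, reset; bytes_emitted=3
After char 4 ('1'=53): chars_in_quartet=1 acc=0x35 bytes_emitted=3
After char 5 ('w'=48): chars_in_quartet=2 acc=0xD70 bytes_emitted=3
Padding '==': partial quartet acc=0xD70 -> emit D7; bytes_emitted=4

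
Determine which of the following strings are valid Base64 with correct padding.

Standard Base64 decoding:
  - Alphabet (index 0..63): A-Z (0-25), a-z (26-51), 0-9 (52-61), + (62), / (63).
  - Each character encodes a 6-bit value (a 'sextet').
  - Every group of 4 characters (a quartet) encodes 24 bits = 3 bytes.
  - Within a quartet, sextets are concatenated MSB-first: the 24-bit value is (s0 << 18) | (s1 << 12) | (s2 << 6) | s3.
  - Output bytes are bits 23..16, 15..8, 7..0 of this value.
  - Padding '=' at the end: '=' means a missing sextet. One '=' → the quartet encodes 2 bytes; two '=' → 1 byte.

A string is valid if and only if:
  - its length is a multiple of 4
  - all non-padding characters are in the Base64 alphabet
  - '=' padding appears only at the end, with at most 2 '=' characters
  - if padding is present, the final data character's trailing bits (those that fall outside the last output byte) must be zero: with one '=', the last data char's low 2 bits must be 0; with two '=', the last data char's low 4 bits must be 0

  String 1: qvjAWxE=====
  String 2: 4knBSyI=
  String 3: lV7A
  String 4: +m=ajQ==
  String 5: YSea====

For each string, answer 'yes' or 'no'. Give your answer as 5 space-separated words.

String 1: 'qvjAWxE=====' → invalid (5 pad chars (max 2))
String 2: '4knBSyI=' → valid
String 3: 'lV7A' → valid
String 4: '+m=ajQ==' → invalid (bad char(s): ['=']; '=' in middle)
String 5: 'YSea====' → invalid (4 pad chars (max 2))

Answer: no yes yes no no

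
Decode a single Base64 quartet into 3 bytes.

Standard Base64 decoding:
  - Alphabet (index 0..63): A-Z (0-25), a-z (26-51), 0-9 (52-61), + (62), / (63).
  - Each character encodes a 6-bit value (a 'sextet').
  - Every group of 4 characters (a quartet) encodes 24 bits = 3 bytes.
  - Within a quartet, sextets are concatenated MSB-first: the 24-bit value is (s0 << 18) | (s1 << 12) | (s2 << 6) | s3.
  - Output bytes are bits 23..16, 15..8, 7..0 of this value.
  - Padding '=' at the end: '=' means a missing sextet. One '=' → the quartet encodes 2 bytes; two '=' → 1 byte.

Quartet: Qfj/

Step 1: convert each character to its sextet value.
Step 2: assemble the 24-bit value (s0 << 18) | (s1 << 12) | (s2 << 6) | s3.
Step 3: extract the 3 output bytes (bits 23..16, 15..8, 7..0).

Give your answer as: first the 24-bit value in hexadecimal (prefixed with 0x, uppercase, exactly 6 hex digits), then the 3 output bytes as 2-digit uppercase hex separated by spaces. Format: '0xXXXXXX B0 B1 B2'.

Sextets: Q=16, f=31, j=35, /=63
24-bit: (16<<18) | (31<<12) | (35<<6) | 63
      = 0x400000 | 0x01F000 | 0x0008C0 | 0x00003F
      = 0x41F8FF
Bytes: (v>>16)&0xFF=41, (v>>8)&0xFF=F8, v&0xFF=FF

Answer: 0x41F8FF 41 F8 FF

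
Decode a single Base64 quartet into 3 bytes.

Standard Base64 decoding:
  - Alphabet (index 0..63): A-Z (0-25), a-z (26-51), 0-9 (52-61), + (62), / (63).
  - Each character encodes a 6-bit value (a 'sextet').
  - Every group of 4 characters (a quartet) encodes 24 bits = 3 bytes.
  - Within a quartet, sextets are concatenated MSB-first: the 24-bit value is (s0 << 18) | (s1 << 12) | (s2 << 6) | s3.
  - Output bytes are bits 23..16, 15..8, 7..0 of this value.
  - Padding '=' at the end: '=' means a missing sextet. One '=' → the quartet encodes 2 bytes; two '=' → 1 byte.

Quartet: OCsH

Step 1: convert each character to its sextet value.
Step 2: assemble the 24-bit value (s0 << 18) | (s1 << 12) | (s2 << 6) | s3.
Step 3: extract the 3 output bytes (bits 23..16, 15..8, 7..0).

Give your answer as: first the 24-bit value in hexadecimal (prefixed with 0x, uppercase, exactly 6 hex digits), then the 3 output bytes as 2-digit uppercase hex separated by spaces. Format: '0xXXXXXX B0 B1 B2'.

Answer: 0x382B07 38 2B 07

Derivation:
Sextets: O=14, C=2, s=44, H=7
24-bit: (14<<18) | (2<<12) | (44<<6) | 7
      = 0x380000 | 0x002000 | 0x000B00 | 0x000007
      = 0x382B07
Bytes: (v>>16)&0xFF=38, (v>>8)&0xFF=2B, v&0xFF=07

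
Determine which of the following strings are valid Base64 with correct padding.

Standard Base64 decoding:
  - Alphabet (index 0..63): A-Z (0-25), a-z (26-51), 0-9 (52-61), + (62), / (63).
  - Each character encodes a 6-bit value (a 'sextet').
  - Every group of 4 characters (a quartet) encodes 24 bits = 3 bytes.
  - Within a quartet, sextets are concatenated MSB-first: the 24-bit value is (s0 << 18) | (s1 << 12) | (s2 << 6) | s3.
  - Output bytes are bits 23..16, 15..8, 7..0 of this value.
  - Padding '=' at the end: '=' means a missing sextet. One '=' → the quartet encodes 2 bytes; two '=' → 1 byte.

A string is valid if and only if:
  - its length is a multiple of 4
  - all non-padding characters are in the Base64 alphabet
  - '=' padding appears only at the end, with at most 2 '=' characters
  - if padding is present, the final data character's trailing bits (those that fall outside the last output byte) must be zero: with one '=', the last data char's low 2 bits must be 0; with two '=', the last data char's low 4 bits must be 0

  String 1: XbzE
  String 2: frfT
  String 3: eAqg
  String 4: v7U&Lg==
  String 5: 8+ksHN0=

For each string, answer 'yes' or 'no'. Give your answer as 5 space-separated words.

String 1: 'XbzE' → valid
String 2: 'frfT' → valid
String 3: 'eAqg' → valid
String 4: 'v7U&Lg==' → invalid (bad char(s): ['&'])
String 5: '8+ksHN0=' → valid

Answer: yes yes yes no yes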